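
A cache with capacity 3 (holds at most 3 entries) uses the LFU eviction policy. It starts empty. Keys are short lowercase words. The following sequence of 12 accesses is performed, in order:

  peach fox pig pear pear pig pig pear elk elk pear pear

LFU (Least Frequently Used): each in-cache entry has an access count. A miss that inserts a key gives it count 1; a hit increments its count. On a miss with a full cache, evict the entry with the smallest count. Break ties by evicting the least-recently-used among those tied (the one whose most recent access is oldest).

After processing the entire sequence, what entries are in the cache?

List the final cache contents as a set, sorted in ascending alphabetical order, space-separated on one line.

LFU simulation (capacity=3):
  1. access peach: MISS. Cache: [peach(c=1)]
  2. access fox: MISS. Cache: [peach(c=1) fox(c=1)]
  3. access pig: MISS. Cache: [peach(c=1) fox(c=1) pig(c=1)]
  4. access pear: MISS, evict peach(c=1). Cache: [fox(c=1) pig(c=1) pear(c=1)]
  5. access pear: HIT, count now 2. Cache: [fox(c=1) pig(c=1) pear(c=2)]
  6. access pig: HIT, count now 2. Cache: [fox(c=1) pear(c=2) pig(c=2)]
  7. access pig: HIT, count now 3. Cache: [fox(c=1) pear(c=2) pig(c=3)]
  8. access pear: HIT, count now 3. Cache: [fox(c=1) pig(c=3) pear(c=3)]
  9. access elk: MISS, evict fox(c=1). Cache: [elk(c=1) pig(c=3) pear(c=3)]
  10. access elk: HIT, count now 2. Cache: [elk(c=2) pig(c=3) pear(c=3)]
  11. access pear: HIT, count now 4. Cache: [elk(c=2) pig(c=3) pear(c=4)]
  12. access pear: HIT, count now 5. Cache: [elk(c=2) pig(c=3) pear(c=5)]
Total: 7 hits, 5 misses, 2 evictions

Answer: elk pear pig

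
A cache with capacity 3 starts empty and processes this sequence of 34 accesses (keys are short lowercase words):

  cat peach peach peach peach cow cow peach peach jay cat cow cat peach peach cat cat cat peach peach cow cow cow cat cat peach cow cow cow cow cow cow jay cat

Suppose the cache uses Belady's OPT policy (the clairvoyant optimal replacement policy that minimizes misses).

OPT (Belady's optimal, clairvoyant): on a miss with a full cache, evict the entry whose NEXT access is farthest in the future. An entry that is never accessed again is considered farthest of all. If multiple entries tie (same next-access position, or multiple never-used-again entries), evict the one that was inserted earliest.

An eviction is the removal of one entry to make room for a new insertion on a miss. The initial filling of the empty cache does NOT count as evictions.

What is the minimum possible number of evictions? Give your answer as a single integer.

Answer: 3

Derivation:
OPT (Belady) simulation (capacity=3):
  1. access cat: MISS. Cache: [cat]
  2. access peach: MISS. Cache: [cat peach]
  3. access peach: HIT. Next use of peach: step 4. Cache: [cat peach]
  4. access peach: HIT. Next use of peach: step 5. Cache: [cat peach]
  5. access peach: HIT. Next use of peach: step 8. Cache: [cat peach]
  6. access cow: MISS. Cache: [cat peach cow]
  7. access cow: HIT. Next use of cow: step 12. Cache: [cat peach cow]
  8. access peach: HIT. Next use of peach: step 9. Cache: [cat peach cow]
  9. access peach: HIT. Next use of peach: step 14. Cache: [cat peach cow]
  10. access jay: MISS, evict peach (next use: step 14). Cache: [cat cow jay]
  11. access cat: HIT. Next use of cat: step 13. Cache: [cat cow jay]
  12. access cow: HIT. Next use of cow: step 21. Cache: [cat cow jay]
  13. access cat: HIT. Next use of cat: step 16. Cache: [cat cow jay]
  14. access peach: MISS, evict jay (next use: step 33). Cache: [cat cow peach]
  15. access peach: HIT. Next use of peach: step 19. Cache: [cat cow peach]
  16. access cat: HIT. Next use of cat: step 17. Cache: [cat cow peach]
  17. access cat: HIT. Next use of cat: step 18. Cache: [cat cow peach]
  18. access cat: HIT. Next use of cat: step 24. Cache: [cat cow peach]
  19. access peach: HIT. Next use of peach: step 20. Cache: [cat cow peach]
  20. access peach: HIT. Next use of peach: step 26. Cache: [cat cow peach]
  21. access cow: HIT. Next use of cow: step 22. Cache: [cat cow peach]
  22. access cow: HIT. Next use of cow: step 23. Cache: [cat cow peach]
  23. access cow: HIT. Next use of cow: step 27. Cache: [cat cow peach]
  24. access cat: HIT. Next use of cat: step 25. Cache: [cat cow peach]
  25. access cat: HIT. Next use of cat: step 34. Cache: [cat cow peach]
  26. access peach: HIT. Next use of peach: never. Cache: [cat cow peach]
  27. access cow: HIT. Next use of cow: step 28. Cache: [cat cow peach]
  28. access cow: HIT. Next use of cow: step 29. Cache: [cat cow peach]
  29. access cow: HIT. Next use of cow: step 30. Cache: [cat cow peach]
  30. access cow: HIT. Next use of cow: step 31. Cache: [cat cow peach]
  31. access cow: HIT. Next use of cow: step 32. Cache: [cat cow peach]
  32. access cow: HIT. Next use of cow: never. Cache: [cat cow peach]
  33. access jay: MISS, evict cow (next use: never). Cache: [cat peach jay]
  34. access cat: HIT. Next use of cat: never. Cache: [cat peach jay]
Total: 28 hits, 6 misses, 3 evictions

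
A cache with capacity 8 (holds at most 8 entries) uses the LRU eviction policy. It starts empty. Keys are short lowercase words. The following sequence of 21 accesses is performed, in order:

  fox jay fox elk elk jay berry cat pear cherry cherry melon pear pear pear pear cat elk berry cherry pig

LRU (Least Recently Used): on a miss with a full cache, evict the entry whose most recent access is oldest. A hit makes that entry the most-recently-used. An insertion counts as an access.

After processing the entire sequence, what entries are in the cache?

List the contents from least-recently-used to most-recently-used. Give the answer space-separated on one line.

Answer: jay melon pear cat elk berry cherry pig

Derivation:
LRU simulation (capacity=8):
  1. access fox: MISS. Cache (LRU->MRU): [fox]
  2. access jay: MISS. Cache (LRU->MRU): [fox jay]
  3. access fox: HIT. Cache (LRU->MRU): [jay fox]
  4. access elk: MISS. Cache (LRU->MRU): [jay fox elk]
  5. access elk: HIT. Cache (LRU->MRU): [jay fox elk]
  6. access jay: HIT. Cache (LRU->MRU): [fox elk jay]
  7. access berry: MISS. Cache (LRU->MRU): [fox elk jay berry]
  8. access cat: MISS. Cache (LRU->MRU): [fox elk jay berry cat]
  9. access pear: MISS. Cache (LRU->MRU): [fox elk jay berry cat pear]
  10. access cherry: MISS. Cache (LRU->MRU): [fox elk jay berry cat pear cherry]
  11. access cherry: HIT. Cache (LRU->MRU): [fox elk jay berry cat pear cherry]
  12. access melon: MISS. Cache (LRU->MRU): [fox elk jay berry cat pear cherry melon]
  13. access pear: HIT. Cache (LRU->MRU): [fox elk jay berry cat cherry melon pear]
  14. access pear: HIT. Cache (LRU->MRU): [fox elk jay berry cat cherry melon pear]
  15. access pear: HIT. Cache (LRU->MRU): [fox elk jay berry cat cherry melon pear]
  16. access pear: HIT. Cache (LRU->MRU): [fox elk jay berry cat cherry melon pear]
  17. access cat: HIT. Cache (LRU->MRU): [fox elk jay berry cherry melon pear cat]
  18. access elk: HIT. Cache (LRU->MRU): [fox jay berry cherry melon pear cat elk]
  19. access berry: HIT. Cache (LRU->MRU): [fox jay cherry melon pear cat elk berry]
  20. access cherry: HIT. Cache (LRU->MRU): [fox jay melon pear cat elk berry cherry]
  21. access pig: MISS, evict fox. Cache (LRU->MRU): [jay melon pear cat elk berry cherry pig]
Total: 12 hits, 9 misses, 1 evictions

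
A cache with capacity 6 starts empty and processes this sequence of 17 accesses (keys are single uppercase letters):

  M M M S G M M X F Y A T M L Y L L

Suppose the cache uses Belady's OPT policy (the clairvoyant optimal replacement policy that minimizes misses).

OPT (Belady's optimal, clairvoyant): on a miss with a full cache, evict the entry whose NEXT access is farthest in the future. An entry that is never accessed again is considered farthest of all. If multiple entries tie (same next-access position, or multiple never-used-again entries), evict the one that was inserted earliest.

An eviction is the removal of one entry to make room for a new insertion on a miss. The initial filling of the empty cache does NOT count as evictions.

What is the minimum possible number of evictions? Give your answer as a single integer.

OPT (Belady) simulation (capacity=6):
  1. access M: MISS. Cache: [M]
  2. access M: HIT. Next use of M: step 3. Cache: [M]
  3. access M: HIT. Next use of M: step 6. Cache: [M]
  4. access S: MISS. Cache: [M S]
  5. access G: MISS. Cache: [M S G]
  6. access M: HIT. Next use of M: step 7. Cache: [M S G]
  7. access M: HIT. Next use of M: step 13. Cache: [M S G]
  8. access X: MISS. Cache: [M S G X]
  9. access F: MISS. Cache: [M S G X F]
  10. access Y: MISS. Cache: [M S G X F Y]
  11. access A: MISS, evict S (next use: never). Cache: [M G X F Y A]
  12. access T: MISS, evict G (next use: never). Cache: [M X F Y A T]
  13. access M: HIT. Next use of M: never. Cache: [M X F Y A T]
  14. access L: MISS, evict M (next use: never). Cache: [X F Y A T L]
  15. access Y: HIT. Next use of Y: never. Cache: [X F Y A T L]
  16. access L: HIT. Next use of L: step 17. Cache: [X F Y A T L]
  17. access L: HIT. Next use of L: never. Cache: [X F Y A T L]
Total: 8 hits, 9 misses, 3 evictions

Answer: 3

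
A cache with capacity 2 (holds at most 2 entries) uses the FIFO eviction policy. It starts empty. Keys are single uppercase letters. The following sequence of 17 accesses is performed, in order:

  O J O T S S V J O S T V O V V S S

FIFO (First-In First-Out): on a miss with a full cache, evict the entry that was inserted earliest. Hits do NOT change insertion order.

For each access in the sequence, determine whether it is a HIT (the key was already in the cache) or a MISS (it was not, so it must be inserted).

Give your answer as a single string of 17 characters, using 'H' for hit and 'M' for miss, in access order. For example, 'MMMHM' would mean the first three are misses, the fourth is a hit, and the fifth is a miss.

FIFO simulation (capacity=2):
  1. access O: MISS. Cache (old->new): [O]
  2. access J: MISS. Cache (old->new): [O J]
  3. access O: HIT. Cache (old->new): [O J]
  4. access T: MISS, evict O. Cache (old->new): [J T]
  5. access S: MISS, evict J. Cache (old->new): [T S]
  6. access S: HIT. Cache (old->new): [T S]
  7. access V: MISS, evict T. Cache (old->new): [S V]
  8. access J: MISS, evict S. Cache (old->new): [V J]
  9. access O: MISS, evict V. Cache (old->new): [J O]
  10. access S: MISS, evict J. Cache (old->new): [O S]
  11. access T: MISS, evict O. Cache (old->new): [S T]
  12. access V: MISS, evict S. Cache (old->new): [T V]
  13. access O: MISS, evict T. Cache (old->new): [V O]
  14. access V: HIT. Cache (old->new): [V O]
  15. access V: HIT. Cache (old->new): [V O]
  16. access S: MISS, evict V. Cache (old->new): [O S]
  17. access S: HIT. Cache (old->new): [O S]
Total: 5 hits, 12 misses, 10 evictions

Answer: MMHMMHMMMMMMMHHMH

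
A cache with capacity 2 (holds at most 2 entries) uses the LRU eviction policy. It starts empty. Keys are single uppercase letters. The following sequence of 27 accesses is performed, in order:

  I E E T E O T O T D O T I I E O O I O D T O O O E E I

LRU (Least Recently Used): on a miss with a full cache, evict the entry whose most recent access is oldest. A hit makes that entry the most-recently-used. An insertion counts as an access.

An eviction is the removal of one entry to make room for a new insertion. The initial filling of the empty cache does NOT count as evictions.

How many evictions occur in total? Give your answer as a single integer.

Answer: 15

Derivation:
LRU simulation (capacity=2):
  1. access I: MISS. Cache (LRU->MRU): [I]
  2. access E: MISS. Cache (LRU->MRU): [I E]
  3. access E: HIT. Cache (LRU->MRU): [I E]
  4. access T: MISS, evict I. Cache (LRU->MRU): [E T]
  5. access E: HIT. Cache (LRU->MRU): [T E]
  6. access O: MISS, evict T. Cache (LRU->MRU): [E O]
  7. access T: MISS, evict E. Cache (LRU->MRU): [O T]
  8. access O: HIT. Cache (LRU->MRU): [T O]
  9. access T: HIT. Cache (LRU->MRU): [O T]
  10. access D: MISS, evict O. Cache (LRU->MRU): [T D]
  11. access O: MISS, evict T. Cache (LRU->MRU): [D O]
  12. access T: MISS, evict D. Cache (LRU->MRU): [O T]
  13. access I: MISS, evict O. Cache (LRU->MRU): [T I]
  14. access I: HIT. Cache (LRU->MRU): [T I]
  15. access E: MISS, evict T. Cache (LRU->MRU): [I E]
  16. access O: MISS, evict I. Cache (LRU->MRU): [E O]
  17. access O: HIT. Cache (LRU->MRU): [E O]
  18. access I: MISS, evict E. Cache (LRU->MRU): [O I]
  19. access O: HIT. Cache (LRU->MRU): [I O]
  20. access D: MISS, evict I. Cache (LRU->MRU): [O D]
  21. access T: MISS, evict O. Cache (LRU->MRU): [D T]
  22. access O: MISS, evict D. Cache (LRU->MRU): [T O]
  23. access O: HIT. Cache (LRU->MRU): [T O]
  24. access O: HIT. Cache (LRU->MRU): [T O]
  25. access E: MISS, evict T. Cache (LRU->MRU): [O E]
  26. access E: HIT. Cache (LRU->MRU): [O E]
  27. access I: MISS, evict O. Cache (LRU->MRU): [E I]
Total: 10 hits, 17 misses, 15 evictions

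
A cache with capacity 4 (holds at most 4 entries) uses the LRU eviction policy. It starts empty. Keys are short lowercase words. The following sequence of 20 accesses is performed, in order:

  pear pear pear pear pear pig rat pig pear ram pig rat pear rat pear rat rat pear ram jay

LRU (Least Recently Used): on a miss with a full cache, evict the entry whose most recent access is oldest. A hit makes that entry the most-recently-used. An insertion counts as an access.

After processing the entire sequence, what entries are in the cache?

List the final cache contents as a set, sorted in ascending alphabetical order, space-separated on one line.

LRU simulation (capacity=4):
  1. access pear: MISS. Cache (LRU->MRU): [pear]
  2. access pear: HIT. Cache (LRU->MRU): [pear]
  3. access pear: HIT. Cache (LRU->MRU): [pear]
  4. access pear: HIT. Cache (LRU->MRU): [pear]
  5. access pear: HIT. Cache (LRU->MRU): [pear]
  6. access pig: MISS. Cache (LRU->MRU): [pear pig]
  7. access rat: MISS. Cache (LRU->MRU): [pear pig rat]
  8. access pig: HIT. Cache (LRU->MRU): [pear rat pig]
  9. access pear: HIT. Cache (LRU->MRU): [rat pig pear]
  10. access ram: MISS. Cache (LRU->MRU): [rat pig pear ram]
  11. access pig: HIT. Cache (LRU->MRU): [rat pear ram pig]
  12. access rat: HIT. Cache (LRU->MRU): [pear ram pig rat]
  13. access pear: HIT. Cache (LRU->MRU): [ram pig rat pear]
  14. access rat: HIT. Cache (LRU->MRU): [ram pig pear rat]
  15. access pear: HIT. Cache (LRU->MRU): [ram pig rat pear]
  16. access rat: HIT. Cache (LRU->MRU): [ram pig pear rat]
  17. access rat: HIT. Cache (LRU->MRU): [ram pig pear rat]
  18. access pear: HIT. Cache (LRU->MRU): [ram pig rat pear]
  19. access ram: HIT. Cache (LRU->MRU): [pig rat pear ram]
  20. access jay: MISS, evict pig. Cache (LRU->MRU): [rat pear ram jay]
Total: 15 hits, 5 misses, 1 evictions

Answer: jay pear ram rat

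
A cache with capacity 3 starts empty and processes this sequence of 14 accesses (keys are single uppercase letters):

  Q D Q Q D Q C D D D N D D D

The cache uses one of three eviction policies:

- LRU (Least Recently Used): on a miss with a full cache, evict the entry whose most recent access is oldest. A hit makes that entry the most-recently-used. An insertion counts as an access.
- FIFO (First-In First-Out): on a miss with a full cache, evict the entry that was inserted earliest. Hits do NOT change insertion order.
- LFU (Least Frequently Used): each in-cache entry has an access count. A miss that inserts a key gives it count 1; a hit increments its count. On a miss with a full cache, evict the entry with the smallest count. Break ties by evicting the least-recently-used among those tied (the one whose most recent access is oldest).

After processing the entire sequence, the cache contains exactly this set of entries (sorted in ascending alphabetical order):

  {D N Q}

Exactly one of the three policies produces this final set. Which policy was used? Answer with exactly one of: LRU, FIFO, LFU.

Answer: LFU

Derivation:
Simulating under each policy and comparing final sets:
  LRU: final set = {C D N} -> differs
  FIFO: final set = {C D N} -> differs
  LFU: final set = {D N Q} -> MATCHES target
Only LFU produces the target set.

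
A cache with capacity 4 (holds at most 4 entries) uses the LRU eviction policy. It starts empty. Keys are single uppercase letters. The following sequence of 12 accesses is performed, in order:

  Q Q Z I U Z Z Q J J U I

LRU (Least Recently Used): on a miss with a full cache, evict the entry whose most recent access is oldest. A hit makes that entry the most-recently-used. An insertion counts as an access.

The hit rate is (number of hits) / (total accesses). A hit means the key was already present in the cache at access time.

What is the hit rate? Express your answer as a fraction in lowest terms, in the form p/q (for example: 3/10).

LRU simulation (capacity=4):
  1. access Q: MISS. Cache (LRU->MRU): [Q]
  2. access Q: HIT. Cache (LRU->MRU): [Q]
  3. access Z: MISS. Cache (LRU->MRU): [Q Z]
  4. access I: MISS. Cache (LRU->MRU): [Q Z I]
  5. access U: MISS. Cache (LRU->MRU): [Q Z I U]
  6. access Z: HIT. Cache (LRU->MRU): [Q I U Z]
  7. access Z: HIT. Cache (LRU->MRU): [Q I U Z]
  8. access Q: HIT. Cache (LRU->MRU): [I U Z Q]
  9. access J: MISS, evict I. Cache (LRU->MRU): [U Z Q J]
  10. access J: HIT. Cache (LRU->MRU): [U Z Q J]
  11. access U: HIT. Cache (LRU->MRU): [Z Q J U]
  12. access I: MISS, evict Z. Cache (LRU->MRU): [Q J U I]
Total: 6 hits, 6 misses, 2 evictions

Hit rate = 6/12 = 1/2

Answer: 1/2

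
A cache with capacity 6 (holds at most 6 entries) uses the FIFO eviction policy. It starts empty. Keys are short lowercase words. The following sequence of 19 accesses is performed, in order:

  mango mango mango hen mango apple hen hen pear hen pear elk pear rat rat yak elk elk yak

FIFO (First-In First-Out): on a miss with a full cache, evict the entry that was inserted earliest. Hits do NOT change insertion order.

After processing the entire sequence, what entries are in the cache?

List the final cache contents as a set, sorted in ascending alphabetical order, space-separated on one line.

Answer: apple elk hen pear rat yak

Derivation:
FIFO simulation (capacity=6):
  1. access mango: MISS. Cache (old->new): [mango]
  2. access mango: HIT. Cache (old->new): [mango]
  3. access mango: HIT. Cache (old->new): [mango]
  4. access hen: MISS. Cache (old->new): [mango hen]
  5. access mango: HIT. Cache (old->new): [mango hen]
  6. access apple: MISS. Cache (old->new): [mango hen apple]
  7. access hen: HIT. Cache (old->new): [mango hen apple]
  8. access hen: HIT. Cache (old->new): [mango hen apple]
  9. access pear: MISS. Cache (old->new): [mango hen apple pear]
  10. access hen: HIT. Cache (old->new): [mango hen apple pear]
  11. access pear: HIT. Cache (old->new): [mango hen apple pear]
  12. access elk: MISS. Cache (old->new): [mango hen apple pear elk]
  13. access pear: HIT. Cache (old->new): [mango hen apple pear elk]
  14. access rat: MISS. Cache (old->new): [mango hen apple pear elk rat]
  15. access rat: HIT. Cache (old->new): [mango hen apple pear elk rat]
  16. access yak: MISS, evict mango. Cache (old->new): [hen apple pear elk rat yak]
  17. access elk: HIT. Cache (old->new): [hen apple pear elk rat yak]
  18. access elk: HIT. Cache (old->new): [hen apple pear elk rat yak]
  19. access yak: HIT. Cache (old->new): [hen apple pear elk rat yak]
Total: 12 hits, 7 misses, 1 evictions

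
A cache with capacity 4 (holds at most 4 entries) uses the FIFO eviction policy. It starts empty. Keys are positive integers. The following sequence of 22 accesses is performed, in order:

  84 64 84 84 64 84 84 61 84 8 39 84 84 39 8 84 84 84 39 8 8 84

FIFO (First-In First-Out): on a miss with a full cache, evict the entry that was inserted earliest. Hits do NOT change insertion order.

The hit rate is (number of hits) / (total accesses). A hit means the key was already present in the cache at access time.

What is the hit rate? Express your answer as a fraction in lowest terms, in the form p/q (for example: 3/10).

FIFO simulation (capacity=4):
  1. access 84: MISS. Cache (old->new): [84]
  2. access 64: MISS. Cache (old->new): [84 64]
  3. access 84: HIT. Cache (old->new): [84 64]
  4. access 84: HIT. Cache (old->new): [84 64]
  5. access 64: HIT. Cache (old->new): [84 64]
  6. access 84: HIT. Cache (old->new): [84 64]
  7. access 84: HIT. Cache (old->new): [84 64]
  8. access 61: MISS. Cache (old->new): [84 64 61]
  9. access 84: HIT. Cache (old->new): [84 64 61]
  10. access 8: MISS. Cache (old->new): [84 64 61 8]
  11. access 39: MISS, evict 84. Cache (old->new): [64 61 8 39]
  12. access 84: MISS, evict 64. Cache (old->new): [61 8 39 84]
  13. access 84: HIT. Cache (old->new): [61 8 39 84]
  14. access 39: HIT. Cache (old->new): [61 8 39 84]
  15. access 8: HIT. Cache (old->new): [61 8 39 84]
  16. access 84: HIT. Cache (old->new): [61 8 39 84]
  17. access 84: HIT. Cache (old->new): [61 8 39 84]
  18. access 84: HIT. Cache (old->new): [61 8 39 84]
  19. access 39: HIT. Cache (old->new): [61 8 39 84]
  20. access 8: HIT. Cache (old->new): [61 8 39 84]
  21. access 8: HIT. Cache (old->new): [61 8 39 84]
  22. access 84: HIT. Cache (old->new): [61 8 39 84]
Total: 16 hits, 6 misses, 2 evictions

Hit rate = 16/22 = 8/11

Answer: 8/11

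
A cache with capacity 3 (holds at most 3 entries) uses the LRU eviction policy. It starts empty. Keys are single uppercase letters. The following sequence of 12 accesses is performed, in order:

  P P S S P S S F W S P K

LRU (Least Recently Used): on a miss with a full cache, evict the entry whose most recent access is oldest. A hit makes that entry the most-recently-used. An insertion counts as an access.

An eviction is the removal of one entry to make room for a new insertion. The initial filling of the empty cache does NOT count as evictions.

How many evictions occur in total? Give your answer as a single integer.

Answer: 3

Derivation:
LRU simulation (capacity=3):
  1. access P: MISS. Cache (LRU->MRU): [P]
  2. access P: HIT. Cache (LRU->MRU): [P]
  3. access S: MISS. Cache (LRU->MRU): [P S]
  4. access S: HIT. Cache (LRU->MRU): [P S]
  5. access P: HIT. Cache (LRU->MRU): [S P]
  6. access S: HIT. Cache (LRU->MRU): [P S]
  7. access S: HIT. Cache (LRU->MRU): [P S]
  8. access F: MISS. Cache (LRU->MRU): [P S F]
  9. access W: MISS, evict P. Cache (LRU->MRU): [S F W]
  10. access S: HIT. Cache (LRU->MRU): [F W S]
  11. access P: MISS, evict F. Cache (LRU->MRU): [W S P]
  12. access K: MISS, evict W. Cache (LRU->MRU): [S P K]
Total: 6 hits, 6 misses, 3 evictions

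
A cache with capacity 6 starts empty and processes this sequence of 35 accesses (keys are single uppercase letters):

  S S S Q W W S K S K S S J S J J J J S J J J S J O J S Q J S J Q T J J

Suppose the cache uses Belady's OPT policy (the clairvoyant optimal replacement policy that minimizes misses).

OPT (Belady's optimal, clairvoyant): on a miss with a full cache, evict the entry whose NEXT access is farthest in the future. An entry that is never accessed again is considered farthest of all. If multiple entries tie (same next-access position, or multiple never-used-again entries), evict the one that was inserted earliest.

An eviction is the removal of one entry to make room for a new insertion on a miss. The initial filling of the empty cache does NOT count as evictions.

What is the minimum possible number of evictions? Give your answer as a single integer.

OPT (Belady) simulation (capacity=6):
  1. access S: MISS. Cache: [S]
  2. access S: HIT. Next use of S: step 3. Cache: [S]
  3. access S: HIT. Next use of S: step 7. Cache: [S]
  4. access Q: MISS. Cache: [S Q]
  5. access W: MISS. Cache: [S Q W]
  6. access W: HIT. Next use of W: never. Cache: [S Q W]
  7. access S: HIT. Next use of S: step 9. Cache: [S Q W]
  8. access K: MISS. Cache: [S Q W K]
  9. access S: HIT. Next use of S: step 11. Cache: [S Q W K]
  10. access K: HIT. Next use of K: never. Cache: [S Q W K]
  11. access S: HIT. Next use of S: step 12. Cache: [S Q W K]
  12. access S: HIT. Next use of S: step 14. Cache: [S Q W K]
  13. access J: MISS. Cache: [S Q W K J]
  14. access S: HIT. Next use of S: step 19. Cache: [S Q W K J]
  15. access J: HIT. Next use of J: step 16. Cache: [S Q W K J]
  16. access J: HIT. Next use of J: step 17. Cache: [S Q W K J]
  17. access J: HIT. Next use of J: step 18. Cache: [S Q W K J]
  18. access J: HIT. Next use of J: step 20. Cache: [S Q W K J]
  19. access S: HIT. Next use of S: step 23. Cache: [S Q W K J]
  20. access J: HIT. Next use of J: step 21. Cache: [S Q W K J]
  21. access J: HIT. Next use of J: step 22. Cache: [S Q W K J]
  22. access J: HIT. Next use of J: step 24. Cache: [S Q W K J]
  23. access S: HIT. Next use of S: step 27. Cache: [S Q W K J]
  24. access J: HIT. Next use of J: step 26. Cache: [S Q W K J]
  25. access O: MISS. Cache: [S Q W K J O]
  26. access J: HIT. Next use of J: step 29. Cache: [S Q W K J O]
  27. access S: HIT. Next use of S: step 30. Cache: [S Q W K J O]
  28. access Q: HIT. Next use of Q: step 32. Cache: [S Q W K J O]
  29. access J: HIT. Next use of J: step 31. Cache: [S Q W K J O]
  30. access S: HIT. Next use of S: never. Cache: [S Q W K J O]
  31. access J: HIT. Next use of J: step 34. Cache: [S Q W K J O]
  32. access Q: HIT. Next use of Q: never. Cache: [S Q W K J O]
  33. access T: MISS, evict S (next use: never). Cache: [Q W K J O T]
  34. access J: HIT. Next use of J: step 35. Cache: [Q W K J O T]
  35. access J: HIT. Next use of J: never. Cache: [Q W K J O T]
Total: 28 hits, 7 misses, 1 evictions

Answer: 1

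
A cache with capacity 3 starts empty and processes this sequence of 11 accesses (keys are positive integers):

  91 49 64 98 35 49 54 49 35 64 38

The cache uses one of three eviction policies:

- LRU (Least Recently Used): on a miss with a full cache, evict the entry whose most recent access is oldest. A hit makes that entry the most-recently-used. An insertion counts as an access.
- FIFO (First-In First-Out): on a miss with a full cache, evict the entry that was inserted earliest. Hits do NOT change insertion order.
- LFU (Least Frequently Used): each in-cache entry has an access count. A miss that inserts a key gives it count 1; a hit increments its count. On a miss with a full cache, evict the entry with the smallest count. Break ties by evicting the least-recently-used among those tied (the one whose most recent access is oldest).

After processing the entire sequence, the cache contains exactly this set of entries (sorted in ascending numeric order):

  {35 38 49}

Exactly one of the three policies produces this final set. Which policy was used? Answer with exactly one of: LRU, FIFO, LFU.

Simulating under each policy and comparing final sets:
  LRU: final set = {35 38 64} -> differs
  FIFO: final set = {38 54 64} -> differs
  LFU: final set = {35 38 49} -> MATCHES target
Only LFU produces the target set.

Answer: LFU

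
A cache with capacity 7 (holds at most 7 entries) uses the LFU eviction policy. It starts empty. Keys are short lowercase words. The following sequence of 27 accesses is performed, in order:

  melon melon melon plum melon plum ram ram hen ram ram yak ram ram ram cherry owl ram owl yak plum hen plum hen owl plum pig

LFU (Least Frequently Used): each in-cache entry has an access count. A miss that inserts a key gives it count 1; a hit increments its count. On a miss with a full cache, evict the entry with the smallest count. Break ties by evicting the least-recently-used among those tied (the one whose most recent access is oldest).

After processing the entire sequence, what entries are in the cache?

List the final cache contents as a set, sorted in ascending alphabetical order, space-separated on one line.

Answer: hen melon owl pig plum ram yak

Derivation:
LFU simulation (capacity=7):
  1. access melon: MISS. Cache: [melon(c=1)]
  2. access melon: HIT, count now 2. Cache: [melon(c=2)]
  3. access melon: HIT, count now 3. Cache: [melon(c=3)]
  4. access plum: MISS. Cache: [plum(c=1) melon(c=3)]
  5. access melon: HIT, count now 4. Cache: [plum(c=1) melon(c=4)]
  6. access plum: HIT, count now 2. Cache: [plum(c=2) melon(c=4)]
  7. access ram: MISS. Cache: [ram(c=1) plum(c=2) melon(c=4)]
  8. access ram: HIT, count now 2. Cache: [plum(c=2) ram(c=2) melon(c=4)]
  9. access hen: MISS. Cache: [hen(c=1) plum(c=2) ram(c=2) melon(c=4)]
  10. access ram: HIT, count now 3. Cache: [hen(c=1) plum(c=2) ram(c=3) melon(c=4)]
  11. access ram: HIT, count now 4. Cache: [hen(c=1) plum(c=2) melon(c=4) ram(c=4)]
  12. access yak: MISS. Cache: [hen(c=1) yak(c=1) plum(c=2) melon(c=4) ram(c=4)]
  13. access ram: HIT, count now 5. Cache: [hen(c=1) yak(c=1) plum(c=2) melon(c=4) ram(c=5)]
  14. access ram: HIT, count now 6. Cache: [hen(c=1) yak(c=1) plum(c=2) melon(c=4) ram(c=6)]
  15. access ram: HIT, count now 7. Cache: [hen(c=1) yak(c=1) plum(c=2) melon(c=4) ram(c=7)]
  16. access cherry: MISS. Cache: [hen(c=1) yak(c=1) cherry(c=1) plum(c=2) melon(c=4) ram(c=7)]
  17. access owl: MISS. Cache: [hen(c=1) yak(c=1) cherry(c=1) owl(c=1) plum(c=2) melon(c=4) ram(c=7)]
  18. access ram: HIT, count now 8. Cache: [hen(c=1) yak(c=1) cherry(c=1) owl(c=1) plum(c=2) melon(c=4) ram(c=8)]
  19. access owl: HIT, count now 2. Cache: [hen(c=1) yak(c=1) cherry(c=1) plum(c=2) owl(c=2) melon(c=4) ram(c=8)]
  20. access yak: HIT, count now 2. Cache: [hen(c=1) cherry(c=1) plum(c=2) owl(c=2) yak(c=2) melon(c=4) ram(c=8)]
  21. access plum: HIT, count now 3. Cache: [hen(c=1) cherry(c=1) owl(c=2) yak(c=2) plum(c=3) melon(c=4) ram(c=8)]
  22. access hen: HIT, count now 2. Cache: [cherry(c=1) owl(c=2) yak(c=2) hen(c=2) plum(c=3) melon(c=4) ram(c=8)]
  23. access plum: HIT, count now 4. Cache: [cherry(c=1) owl(c=2) yak(c=2) hen(c=2) melon(c=4) plum(c=4) ram(c=8)]
  24. access hen: HIT, count now 3. Cache: [cherry(c=1) owl(c=2) yak(c=2) hen(c=3) melon(c=4) plum(c=4) ram(c=8)]
  25. access owl: HIT, count now 3. Cache: [cherry(c=1) yak(c=2) hen(c=3) owl(c=3) melon(c=4) plum(c=4) ram(c=8)]
  26. access plum: HIT, count now 5. Cache: [cherry(c=1) yak(c=2) hen(c=3) owl(c=3) melon(c=4) plum(c=5) ram(c=8)]
  27. access pig: MISS, evict cherry(c=1). Cache: [pig(c=1) yak(c=2) hen(c=3) owl(c=3) melon(c=4) plum(c=5) ram(c=8)]
Total: 19 hits, 8 misses, 1 evictions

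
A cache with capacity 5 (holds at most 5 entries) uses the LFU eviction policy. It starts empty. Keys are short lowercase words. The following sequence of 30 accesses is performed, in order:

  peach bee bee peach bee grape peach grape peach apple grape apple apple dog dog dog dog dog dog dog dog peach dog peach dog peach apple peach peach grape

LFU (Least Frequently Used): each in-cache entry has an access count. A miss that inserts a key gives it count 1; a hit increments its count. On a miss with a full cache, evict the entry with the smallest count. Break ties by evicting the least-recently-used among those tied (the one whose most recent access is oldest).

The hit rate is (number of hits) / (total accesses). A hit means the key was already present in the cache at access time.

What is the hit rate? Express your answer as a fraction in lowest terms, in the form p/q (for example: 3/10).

Answer: 5/6

Derivation:
LFU simulation (capacity=5):
  1. access peach: MISS. Cache: [peach(c=1)]
  2. access bee: MISS. Cache: [peach(c=1) bee(c=1)]
  3. access bee: HIT, count now 2. Cache: [peach(c=1) bee(c=2)]
  4. access peach: HIT, count now 2. Cache: [bee(c=2) peach(c=2)]
  5. access bee: HIT, count now 3. Cache: [peach(c=2) bee(c=3)]
  6. access grape: MISS. Cache: [grape(c=1) peach(c=2) bee(c=3)]
  7. access peach: HIT, count now 3. Cache: [grape(c=1) bee(c=3) peach(c=3)]
  8. access grape: HIT, count now 2. Cache: [grape(c=2) bee(c=3) peach(c=3)]
  9. access peach: HIT, count now 4. Cache: [grape(c=2) bee(c=3) peach(c=4)]
  10. access apple: MISS. Cache: [apple(c=1) grape(c=2) bee(c=3) peach(c=4)]
  11. access grape: HIT, count now 3. Cache: [apple(c=1) bee(c=3) grape(c=3) peach(c=4)]
  12. access apple: HIT, count now 2. Cache: [apple(c=2) bee(c=3) grape(c=3) peach(c=4)]
  13. access apple: HIT, count now 3. Cache: [bee(c=3) grape(c=3) apple(c=3) peach(c=4)]
  14. access dog: MISS. Cache: [dog(c=1) bee(c=3) grape(c=3) apple(c=3) peach(c=4)]
  15. access dog: HIT, count now 2. Cache: [dog(c=2) bee(c=3) grape(c=3) apple(c=3) peach(c=4)]
  16. access dog: HIT, count now 3. Cache: [bee(c=3) grape(c=3) apple(c=3) dog(c=3) peach(c=4)]
  17. access dog: HIT, count now 4. Cache: [bee(c=3) grape(c=3) apple(c=3) peach(c=4) dog(c=4)]
  18. access dog: HIT, count now 5. Cache: [bee(c=3) grape(c=3) apple(c=3) peach(c=4) dog(c=5)]
  19. access dog: HIT, count now 6. Cache: [bee(c=3) grape(c=3) apple(c=3) peach(c=4) dog(c=6)]
  20. access dog: HIT, count now 7. Cache: [bee(c=3) grape(c=3) apple(c=3) peach(c=4) dog(c=7)]
  21. access dog: HIT, count now 8. Cache: [bee(c=3) grape(c=3) apple(c=3) peach(c=4) dog(c=8)]
  22. access peach: HIT, count now 5. Cache: [bee(c=3) grape(c=3) apple(c=3) peach(c=5) dog(c=8)]
  23. access dog: HIT, count now 9. Cache: [bee(c=3) grape(c=3) apple(c=3) peach(c=5) dog(c=9)]
  24. access peach: HIT, count now 6. Cache: [bee(c=3) grape(c=3) apple(c=3) peach(c=6) dog(c=9)]
  25. access dog: HIT, count now 10. Cache: [bee(c=3) grape(c=3) apple(c=3) peach(c=6) dog(c=10)]
  26. access peach: HIT, count now 7. Cache: [bee(c=3) grape(c=3) apple(c=3) peach(c=7) dog(c=10)]
  27. access apple: HIT, count now 4. Cache: [bee(c=3) grape(c=3) apple(c=4) peach(c=7) dog(c=10)]
  28. access peach: HIT, count now 8. Cache: [bee(c=3) grape(c=3) apple(c=4) peach(c=8) dog(c=10)]
  29. access peach: HIT, count now 9. Cache: [bee(c=3) grape(c=3) apple(c=4) peach(c=9) dog(c=10)]
  30. access grape: HIT, count now 4. Cache: [bee(c=3) apple(c=4) grape(c=4) peach(c=9) dog(c=10)]
Total: 25 hits, 5 misses, 0 evictions

Hit rate = 25/30 = 5/6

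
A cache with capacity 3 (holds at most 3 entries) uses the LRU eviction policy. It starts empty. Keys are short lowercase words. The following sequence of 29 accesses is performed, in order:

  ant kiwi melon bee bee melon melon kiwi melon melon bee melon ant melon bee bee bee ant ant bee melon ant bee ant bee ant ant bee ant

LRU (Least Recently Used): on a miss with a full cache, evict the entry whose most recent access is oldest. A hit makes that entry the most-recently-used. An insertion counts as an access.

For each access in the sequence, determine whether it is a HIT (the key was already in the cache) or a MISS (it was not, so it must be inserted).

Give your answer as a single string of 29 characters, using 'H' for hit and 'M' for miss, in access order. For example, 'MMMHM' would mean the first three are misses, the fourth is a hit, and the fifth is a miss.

LRU simulation (capacity=3):
  1. access ant: MISS. Cache (LRU->MRU): [ant]
  2. access kiwi: MISS. Cache (LRU->MRU): [ant kiwi]
  3. access melon: MISS. Cache (LRU->MRU): [ant kiwi melon]
  4. access bee: MISS, evict ant. Cache (LRU->MRU): [kiwi melon bee]
  5. access bee: HIT. Cache (LRU->MRU): [kiwi melon bee]
  6. access melon: HIT. Cache (LRU->MRU): [kiwi bee melon]
  7. access melon: HIT. Cache (LRU->MRU): [kiwi bee melon]
  8. access kiwi: HIT. Cache (LRU->MRU): [bee melon kiwi]
  9. access melon: HIT. Cache (LRU->MRU): [bee kiwi melon]
  10. access melon: HIT. Cache (LRU->MRU): [bee kiwi melon]
  11. access bee: HIT. Cache (LRU->MRU): [kiwi melon bee]
  12. access melon: HIT. Cache (LRU->MRU): [kiwi bee melon]
  13. access ant: MISS, evict kiwi. Cache (LRU->MRU): [bee melon ant]
  14. access melon: HIT. Cache (LRU->MRU): [bee ant melon]
  15. access bee: HIT. Cache (LRU->MRU): [ant melon bee]
  16. access bee: HIT. Cache (LRU->MRU): [ant melon bee]
  17. access bee: HIT. Cache (LRU->MRU): [ant melon bee]
  18. access ant: HIT. Cache (LRU->MRU): [melon bee ant]
  19. access ant: HIT. Cache (LRU->MRU): [melon bee ant]
  20. access bee: HIT. Cache (LRU->MRU): [melon ant bee]
  21. access melon: HIT. Cache (LRU->MRU): [ant bee melon]
  22. access ant: HIT. Cache (LRU->MRU): [bee melon ant]
  23. access bee: HIT. Cache (LRU->MRU): [melon ant bee]
  24. access ant: HIT. Cache (LRU->MRU): [melon bee ant]
  25. access bee: HIT. Cache (LRU->MRU): [melon ant bee]
  26. access ant: HIT. Cache (LRU->MRU): [melon bee ant]
  27. access ant: HIT. Cache (LRU->MRU): [melon bee ant]
  28. access bee: HIT. Cache (LRU->MRU): [melon ant bee]
  29. access ant: HIT. Cache (LRU->MRU): [melon bee ant]
Total: 24 hits, 5 misses, 2 evictions

Answer: MMMMHHHHHHHHMHHHHHHHHHHHHHHHH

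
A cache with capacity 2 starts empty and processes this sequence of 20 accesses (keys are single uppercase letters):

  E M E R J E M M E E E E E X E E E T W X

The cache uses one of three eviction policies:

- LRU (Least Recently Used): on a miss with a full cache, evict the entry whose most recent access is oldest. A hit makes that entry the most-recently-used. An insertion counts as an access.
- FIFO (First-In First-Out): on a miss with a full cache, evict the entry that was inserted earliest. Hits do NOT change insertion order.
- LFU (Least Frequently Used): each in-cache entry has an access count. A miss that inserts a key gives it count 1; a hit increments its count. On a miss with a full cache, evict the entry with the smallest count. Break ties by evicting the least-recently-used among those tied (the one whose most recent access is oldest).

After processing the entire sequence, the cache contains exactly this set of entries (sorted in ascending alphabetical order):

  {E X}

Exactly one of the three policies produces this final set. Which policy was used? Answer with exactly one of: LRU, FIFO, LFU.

Simulating under each policy and comparing final sets:
  LRU: final set = {W X} -> differs
  FIFO: final set = {W X} -> differs
  LFU: final set = {E X} -> MATCHES target
Only LFU produces the target set.

Answer: LFU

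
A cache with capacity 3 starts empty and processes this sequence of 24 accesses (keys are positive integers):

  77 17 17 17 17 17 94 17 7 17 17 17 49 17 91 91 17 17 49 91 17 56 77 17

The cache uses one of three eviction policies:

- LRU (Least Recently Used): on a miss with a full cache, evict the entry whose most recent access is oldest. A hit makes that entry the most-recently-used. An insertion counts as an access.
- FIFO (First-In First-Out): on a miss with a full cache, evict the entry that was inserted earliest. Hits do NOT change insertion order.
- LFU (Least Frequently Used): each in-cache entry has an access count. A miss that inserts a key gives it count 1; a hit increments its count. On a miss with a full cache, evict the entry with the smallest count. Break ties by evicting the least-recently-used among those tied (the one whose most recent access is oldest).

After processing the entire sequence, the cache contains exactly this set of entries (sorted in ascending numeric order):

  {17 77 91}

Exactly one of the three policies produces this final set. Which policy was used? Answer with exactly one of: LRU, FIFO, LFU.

Simulating under each policy and comparing final sets:
  LRU: final set = {17 56 77} -> differs
  FIFO: final set = {17 56 77} -> differs
  LFU: final set = {17 77 91} -> MATCHES target
Only LFU produces the target set.

Answer: LFU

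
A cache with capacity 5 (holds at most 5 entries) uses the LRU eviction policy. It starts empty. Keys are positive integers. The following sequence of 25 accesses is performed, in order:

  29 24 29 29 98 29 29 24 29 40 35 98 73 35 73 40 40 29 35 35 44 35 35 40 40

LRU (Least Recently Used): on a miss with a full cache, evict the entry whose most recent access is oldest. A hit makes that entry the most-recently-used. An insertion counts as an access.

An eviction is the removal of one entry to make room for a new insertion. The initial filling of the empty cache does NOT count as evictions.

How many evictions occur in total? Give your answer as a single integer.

LRU simulation (capacity=5):
  1. access 29: MISS. Cache (LRU->MRU): [29]
  2. access 24: MISS. Cache (LRU->MRU): [29 24]
  3. access 29: HIT. Cache (LRU->MRU): [24 29]
  4. access 29: HIT. Cache (LRU->MRU): [24 29]
  5. access 98: MISS. Cache (LRU->MRU): [24 29 98]
  6. access 29: HIT. Cache (LRU->MRU): [24 98 29]
  7. access 29: HIT. Cache (LRU->MRU): [24 98 29]
  8. access 24: HIT. Cache (LRU->MRU): [98 29 24]
  9. access 29: HIT. Cache (LRU->MRU): [98 24 29]
  10. access 40: MISS. Cache (LRU->MRU): [98 24 29 40]
  11. access 35: MISS. Cache (LRU->MRU): [98 24 29 40 35]
  12. access 98: HIT. Cache (LRU->MRU): [24 29 40 35 98]
  13. access 73: MISS, evict 24. Cache (LRU->MRU): [29 40 35 98 73]
  14. access 35: HIT. Cache (LRU->MRU): [29 40 98 73 35]
  15. access 73: HIT. Cache (LRU->MRU): [29 40 98 35 73]
  16. access 40: HIT. Cache (LRU->MRU): [29 98 35 73 40]
  17. access 40: HIT. Cache (LRU->MRU): [29 98 35 73 40]
  18. access 29: HIT. Cache (LRU->MRU): [98 35 73 40 29]
  19. access 35: HIT. Cache (LRU->MRU): [98 73 40 29 35]
  20. access 35: HIT. Cache (LRU->MRU): [98 73 40 29 35]
  21. access 44: MISS, evict 98. Cache (LRU->MRU): [73 40 29 35 44]
  22. access 35: HIT. Cache (LRU->MRU): [73 40 29 44 35]
  23. access 35: HIT. Cache (LRU->MRU): [73 40 29 44 35]
  24. access 40: HIT. Cache (LRU->MRU): [73 29 44 35 40]
  25. access 40: HIT. Cache (LRU->MRU): [73 29 44 35 40]
Total: 18 hits, 7 misses, 2 evictions

Answer: 2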